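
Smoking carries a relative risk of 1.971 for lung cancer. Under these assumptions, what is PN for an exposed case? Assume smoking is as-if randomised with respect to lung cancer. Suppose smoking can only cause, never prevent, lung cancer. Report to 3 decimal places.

Under exogeneity and monotonicity, PN = (RR − 1) / RR = 1 − 1/RR.
PN = (1.971 − 1) / 1.971 = 0.971 / 1.971 ≈ 0.4926

PN ≈ 0.493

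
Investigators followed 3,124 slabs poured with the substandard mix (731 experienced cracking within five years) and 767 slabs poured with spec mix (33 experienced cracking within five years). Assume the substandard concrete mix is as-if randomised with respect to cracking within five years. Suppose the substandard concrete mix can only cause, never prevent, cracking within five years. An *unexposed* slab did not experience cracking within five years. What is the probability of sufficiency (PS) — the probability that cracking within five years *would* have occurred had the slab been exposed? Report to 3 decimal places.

p₁ = P(outcome | exposed) = 731/3124 = 0.23399
p₀ = P(outcome | unexposed) = 33/767 = 0.043025
Under exogeneity and monotonicity, PS = (p₁ − p₀) / (1 − p₀).
PS = (0.23399 − 0.043025) / (1 − 0.043025) = 0.19097 / 0.95698 ≈ 0.1996

PS ≈ 0.200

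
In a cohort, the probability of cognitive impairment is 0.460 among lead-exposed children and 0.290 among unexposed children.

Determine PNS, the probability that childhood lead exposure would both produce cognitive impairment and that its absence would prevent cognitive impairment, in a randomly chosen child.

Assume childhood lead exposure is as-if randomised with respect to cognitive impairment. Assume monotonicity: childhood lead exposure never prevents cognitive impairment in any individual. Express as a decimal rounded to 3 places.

PNS ≈ 0.170

Let p₁ = 0.46, p₀ = 0.29.
Under exogeneity and monotonicity, PNS = p₁ − p₀.
PNS = 0.46 − 0.29 = 0.17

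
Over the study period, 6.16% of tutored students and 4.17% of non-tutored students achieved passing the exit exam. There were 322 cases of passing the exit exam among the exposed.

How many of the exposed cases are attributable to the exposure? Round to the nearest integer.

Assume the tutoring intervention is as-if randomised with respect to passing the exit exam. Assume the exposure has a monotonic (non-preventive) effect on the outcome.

p₁ = 0.0616, p₀ = 0.0417.
PN = (p₁ − p₀)/p₁ = (0.0616 − 0.0417) / 0.0616 ≈ 0.32305.
Attributable cases ≈ PN × (exposed cases) = 0.32305 × 322 ≈ 104.02.

about 104 cases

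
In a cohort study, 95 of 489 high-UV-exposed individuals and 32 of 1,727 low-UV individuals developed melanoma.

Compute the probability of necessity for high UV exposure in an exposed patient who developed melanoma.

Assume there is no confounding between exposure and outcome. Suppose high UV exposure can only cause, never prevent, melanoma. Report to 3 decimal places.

p₁ = P(outcome | exposed) = 95/489 = 0.19427
p₀ = P(outcome | unexposed) = 32/1727 = 0.018529
Under exogeneity and monotonicity, PN = (p₁ − p₀) / p₁.
PN = (0.19427 − 0.018529) / 0.19427 = 0.17574 / 0.19427 ≈ 0.9046

PN ≈ 0.905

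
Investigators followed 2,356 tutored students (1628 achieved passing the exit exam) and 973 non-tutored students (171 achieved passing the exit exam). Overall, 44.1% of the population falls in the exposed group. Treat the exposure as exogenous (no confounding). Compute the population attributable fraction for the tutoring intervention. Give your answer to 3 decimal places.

PAF ≈ 0.564

p₁ = P(outcome | exposed) = 1628/2356 = 0.691
p₀ = P(outcome | unexposed) = 171/973 = 0.17575
Overall risk P(Y=1) = π·p₁ + (1−π)·p₀ = 0.441×0.691 + 0.559×0.17575 = 0.40297.
Under exogeneity, PAF = [P(Y=1) − p₀] / P(Y=1).
PAF = (0.40297 − 0.17575) / 0.40297 ≈ 0.5639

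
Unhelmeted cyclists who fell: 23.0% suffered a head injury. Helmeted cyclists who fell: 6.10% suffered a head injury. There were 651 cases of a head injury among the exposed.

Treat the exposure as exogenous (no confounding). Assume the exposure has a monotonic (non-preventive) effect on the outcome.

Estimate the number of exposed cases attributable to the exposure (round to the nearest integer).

about 478 cases

p₁ = 0.23, p₀ = 0.061.
PN = (p₁ − p₀)/p₁ = (0.23 − 0.061) / 0.23 ≈ 0.73478.
Attributable cases ≈ PN × (exposed cases) = 0.73478 × 651 ≈ 478.34.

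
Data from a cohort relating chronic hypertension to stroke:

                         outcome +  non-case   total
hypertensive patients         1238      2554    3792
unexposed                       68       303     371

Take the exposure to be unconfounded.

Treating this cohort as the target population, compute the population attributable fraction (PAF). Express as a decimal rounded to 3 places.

PAF ≈ 0.416

p₁ = P(outcome | exposed) = 1238/3792 = 0.32648
p₀ = P(outcome | unexposed) = 68/371 = 0.18329
Exposure prevalence π = 3792/4163 = 0.91088; overall risk P(Y=1) = 0.31372.
Under exogeneity, PAF = [P(Y=1) − p₀]/P(Y=1).
PAF = (0.31372 − 0.18329) / 0.31372 ≈ 0.4158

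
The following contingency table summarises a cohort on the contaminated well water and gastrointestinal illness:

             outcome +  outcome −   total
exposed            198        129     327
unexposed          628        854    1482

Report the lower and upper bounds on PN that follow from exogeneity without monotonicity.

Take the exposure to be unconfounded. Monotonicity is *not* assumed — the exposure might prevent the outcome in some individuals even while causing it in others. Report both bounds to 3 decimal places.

p₁ = P(outcome | exposed) = 198/327 = 0.6055
p₀ = P(outcome | unexposed) = 628/1482 = 0.42375
Under exogeneity alone the bounds on PN are max{0,(p₁−p₀)/p₁} ≤ PN ≤ min{1,(1−p₀)/p₁}.
  lower = (p₁ − p₀)/p₁ = 0.18175 / 0.6055 ≈ 0.3002
  upper = min{1, (1 − p₀)/p₁} = 0.57625 / 0.6055 ≈ 0.9517

0.300 ≤ PN ≤ 0.952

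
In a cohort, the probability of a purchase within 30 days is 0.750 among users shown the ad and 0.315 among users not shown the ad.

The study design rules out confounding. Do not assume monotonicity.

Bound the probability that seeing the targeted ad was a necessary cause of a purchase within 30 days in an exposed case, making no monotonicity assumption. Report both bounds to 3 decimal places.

0.580 ≤ PN ≤ 0.913

Let p₁ = 0.75, p₀ = 0.315.
Under exogeneity alone the bounds on PN are max{0,(p₁−p₀)/p₁} ≤ PN ≤ min{1,(1−p₀)/p₁}.
  lower = (p₁ − p₀)/p₁ = 0.435 / 0.75 ≈ 0.5800
  upper = min{1, (1 − p₀)/p₁} = 0.685 / 0.75 ≈ 0.9133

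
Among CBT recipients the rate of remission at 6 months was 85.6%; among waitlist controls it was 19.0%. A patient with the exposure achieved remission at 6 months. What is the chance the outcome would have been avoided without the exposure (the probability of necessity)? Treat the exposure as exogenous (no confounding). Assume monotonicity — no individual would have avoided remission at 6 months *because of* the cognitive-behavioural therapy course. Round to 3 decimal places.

PN ≈ 0.778

p₁ = 0.856, p₀ = 0.19.
Under exogeneity and monotonicity, PN = (p₁ − p₀) / p₁.
PN = (0.856 − 0.19) / 0.856 = 0.666 / 0.856 ≈ 0.7780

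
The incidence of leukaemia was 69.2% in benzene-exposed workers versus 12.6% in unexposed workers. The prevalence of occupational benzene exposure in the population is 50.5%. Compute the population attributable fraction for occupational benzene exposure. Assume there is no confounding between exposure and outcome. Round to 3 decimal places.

PAF ≈ 0.694

p₁ = 0.692, p₀ = 0.126.
Overall risk P(Y=1) = π·p₁ + (1−π)·p₀ = 0.505×0.692 + 0.495×0.126 = 0.41183.
Under exogeneity, PAF = [P(Y=1) − p₀] / P(Y=1).
PAF = (0.41183 − 0.126) / 0.41183 ≈ 0.6940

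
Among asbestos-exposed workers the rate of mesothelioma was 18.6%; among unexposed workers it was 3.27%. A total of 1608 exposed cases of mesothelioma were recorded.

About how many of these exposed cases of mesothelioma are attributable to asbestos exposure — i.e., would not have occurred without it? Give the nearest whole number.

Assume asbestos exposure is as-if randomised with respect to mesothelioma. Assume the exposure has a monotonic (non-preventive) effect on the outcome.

about 1325 cases

p₁ = 0.186, p₀ = 0.0327.
PN = (p₁ − p₀)/p₁ = (0.186 − 0.0327) / 0.186 ≈ 0.82419.
Attributable cases ≈ PN × (exposed cases) = 0.82419 × 1608 ≈ 1325.30.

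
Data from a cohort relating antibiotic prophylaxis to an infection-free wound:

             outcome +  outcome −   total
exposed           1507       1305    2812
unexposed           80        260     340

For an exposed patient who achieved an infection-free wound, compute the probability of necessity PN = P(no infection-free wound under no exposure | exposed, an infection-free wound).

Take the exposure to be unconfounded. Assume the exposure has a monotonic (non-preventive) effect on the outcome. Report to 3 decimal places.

PN ≈ 0.561

p₁ = P(outcome | exposed) = 1507/2812 = 0.53592
p₀ = P(outcome | unexposed) = 80/340 = 0.23529
Under exogeneity and monotonicity, PN = (p₁ − p₀) / p₁.
PN = (0.53592 − 0.23529) / 0.53592 = 0.30062 / 0.53592 ≈ 0.5610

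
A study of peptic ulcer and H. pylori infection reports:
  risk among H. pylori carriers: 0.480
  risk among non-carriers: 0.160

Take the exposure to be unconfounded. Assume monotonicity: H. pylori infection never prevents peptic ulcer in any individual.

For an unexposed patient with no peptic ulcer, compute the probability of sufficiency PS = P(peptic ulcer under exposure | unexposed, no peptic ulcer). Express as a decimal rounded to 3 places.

Let p₁ = 0.48, p₀ = 0.16.
Under exogeneity and monotonicity, PS = (p₁ − p₀) / (1 − p₀).
PS = (0.48 − 0.16) / (1 − 0.16) = 0.32 / 0.84 ≈ 0.3810

PS ≈ 0.381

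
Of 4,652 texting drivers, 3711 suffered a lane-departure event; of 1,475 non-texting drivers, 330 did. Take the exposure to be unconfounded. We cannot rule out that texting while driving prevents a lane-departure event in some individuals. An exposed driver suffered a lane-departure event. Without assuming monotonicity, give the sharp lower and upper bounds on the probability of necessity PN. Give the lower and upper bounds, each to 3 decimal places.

0.720 ≤ PN ≤ 0.973

p₁ = P(outcome | exposed) = 3711/4652 = 0.79772
p₀ = P(outcome | unexposed) = 330/1475 = 0.22373
Under exogeneity alone the bounds on PN are max{0,(p₁−p₀)/p₁} ≤ PN ≤ min{1,(1−p₀)/p₁}.
  lower = (p₁ − p₀)/p₁ = 0.57399 / 0.79772 ≈ 0.7195
  upper = min{1, (1 − p₀)/p₁} = 0.77627 / 0.79772 ≈ 0.9731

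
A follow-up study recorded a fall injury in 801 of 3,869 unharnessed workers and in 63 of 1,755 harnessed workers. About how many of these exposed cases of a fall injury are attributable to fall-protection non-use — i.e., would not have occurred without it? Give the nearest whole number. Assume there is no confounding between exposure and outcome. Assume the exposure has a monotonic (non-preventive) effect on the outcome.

about 662 cases

p₁ = P(outcome | exposed) = 801/3869 = 0.20703
p₀ = P(outcome | unexposed) = 63/1755 = 0.035897
PN = (p₁ − p₀)/p₁ = (0.20703 − 0.035897) / 0.20703 ≈ 0.82661.
Attributable cases ≈ PN × (exposed cases) = 0.82661 × 801 ≈ 662.11.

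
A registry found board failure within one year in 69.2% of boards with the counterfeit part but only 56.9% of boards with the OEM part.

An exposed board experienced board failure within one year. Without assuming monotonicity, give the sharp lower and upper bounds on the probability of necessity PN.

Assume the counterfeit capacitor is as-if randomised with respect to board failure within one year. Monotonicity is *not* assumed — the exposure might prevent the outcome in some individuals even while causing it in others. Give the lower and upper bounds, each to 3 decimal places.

p₁ = 0.692, p₀ = 0.569.
Under exogeneity alone the bounds on PN are max{0,(p₁−p₀)/p₁} ≤ PN ≤ min{1,(1−p₀)/p₁}.
  lower = (p₁ − p₀)/p₁ = 0.123 / 0.692 ≈ 0.1777
  upper = min{1, (1 − p₀)/p₁} = 0.431 / 0.692 ≈ 0.6228

0.178 ≤ PN ≤ 0.623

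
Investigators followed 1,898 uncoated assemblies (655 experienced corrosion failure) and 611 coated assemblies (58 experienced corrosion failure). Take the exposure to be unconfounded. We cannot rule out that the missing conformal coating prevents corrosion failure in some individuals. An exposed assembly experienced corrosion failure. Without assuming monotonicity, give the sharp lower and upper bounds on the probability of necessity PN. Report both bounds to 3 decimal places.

0.725 ≤ PN ≤ 1.000

p₁ = P(outcome | exposed) = 655/1898 = 0.3451
p₀ = P(outcome | unexposed) = 58/611 = 0.094926
Under exogeneity alone the bounds on PN are max{0,(p₁−p₀)/p₁} ≤ PN ≤ min{1,(1−p₀)/p₁}.
  lower = (p₁ − p₀)/p₁ = 0.25017 / 0.3451 ≈ 0.7249
  upper = min{1, (1 − p₀)/p₁} = 0.90507 / 0.3451 ≈ 2.6226 → capped at 1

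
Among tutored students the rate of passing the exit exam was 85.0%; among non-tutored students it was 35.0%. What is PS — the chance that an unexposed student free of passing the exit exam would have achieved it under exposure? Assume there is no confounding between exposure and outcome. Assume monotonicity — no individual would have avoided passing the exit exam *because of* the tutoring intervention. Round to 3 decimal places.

PS ≈ 0.769

p₁ = 0.85, p₀ = 0.35.
Under exogeneity and monotonicity, PS = (p₁ − p₀) / (1 − p₀).
PS = (0.85 − 0.35) / (1 − 0.35) = 0.5 / 0.65 ≈ 0.7692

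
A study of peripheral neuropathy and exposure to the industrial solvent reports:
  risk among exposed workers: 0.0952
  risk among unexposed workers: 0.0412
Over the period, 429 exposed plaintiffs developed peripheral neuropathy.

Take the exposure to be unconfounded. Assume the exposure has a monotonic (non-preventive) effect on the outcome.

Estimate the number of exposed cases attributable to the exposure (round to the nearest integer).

about 243 cases

Let p₁ = 0.0952, p₀ = 0.0412.
PN = (p₁ − p₀)/p₁ = (0.0952 − 0.0412) / 0.0952 ≈ 0.56723.
Attributable cases ≈ PN × (exposed cases) = 0.56723 × 429 ≈ 243.34.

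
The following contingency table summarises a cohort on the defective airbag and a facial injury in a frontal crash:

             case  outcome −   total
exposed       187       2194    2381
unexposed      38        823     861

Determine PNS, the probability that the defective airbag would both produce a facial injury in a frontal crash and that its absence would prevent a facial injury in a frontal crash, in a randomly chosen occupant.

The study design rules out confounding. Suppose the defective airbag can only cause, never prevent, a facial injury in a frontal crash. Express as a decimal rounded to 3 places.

PNS ≈ 0.034

p₁ = P(outcome | exposed) = 187/2381 = 0.078538
p₀ = P(outcome | unexposed) = 38/861 = 0.044135
Under exogeneity and monotonicity, PNS = p₁ − p₀.
PNS = 0.078538 − 0.044135 = 0.034404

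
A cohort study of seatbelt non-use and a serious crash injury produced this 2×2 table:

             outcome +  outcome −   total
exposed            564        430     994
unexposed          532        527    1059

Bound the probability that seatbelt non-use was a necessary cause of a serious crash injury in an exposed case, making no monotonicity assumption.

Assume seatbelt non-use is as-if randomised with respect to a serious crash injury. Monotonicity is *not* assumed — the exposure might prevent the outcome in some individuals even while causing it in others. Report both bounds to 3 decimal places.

p₁ = P(outcome | exposed) = 564/994 = 0.5674
p₀ = P(outcome | unexposed) = 532/1059 = 0.50236
Under exogeneity alone the bounds on PN are max{0,(p₁−p₀)/p₁} ≤ PN ≤ min{1,(1−p₀)/p₁}.
  lower = (p₁ − p₀)/p₁ = 0.065044 / 0.5674 ≈ 0.1146
  upper = min{1, (1 − p₀)/p₁} = 0.49764 / 0.5674 ≈ 0.8770

0.115 ≤ PN ≤ 0.877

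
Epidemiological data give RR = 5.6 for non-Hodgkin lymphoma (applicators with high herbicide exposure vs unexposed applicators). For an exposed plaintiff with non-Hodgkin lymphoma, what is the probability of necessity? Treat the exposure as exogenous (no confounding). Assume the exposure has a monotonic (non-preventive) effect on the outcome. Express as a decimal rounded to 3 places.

PN ≈ 0.821

Under exogeneity and monotonicity, PN = (RR − 1) / RR = 1 − 1/RR.
PN = (5.6 − 1) / 5.6 = 4.6 / 5.6 ≈ 0.8214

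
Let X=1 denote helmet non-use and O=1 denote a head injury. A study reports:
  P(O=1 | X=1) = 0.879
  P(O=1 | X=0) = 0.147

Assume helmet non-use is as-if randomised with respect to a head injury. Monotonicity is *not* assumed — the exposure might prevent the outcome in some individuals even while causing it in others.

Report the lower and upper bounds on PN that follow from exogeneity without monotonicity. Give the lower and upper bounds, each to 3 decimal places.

Let p₁ = 0.879, p₀ = 0.147.
Under exogeneity alone the bounds on PN are max{0,(p₁−p₀)/p₁} ≤ PN ≤ min{1,(1−p₀)/p₁}.
  lower = (p₁ − p₀)/p₁ = 0.732 / 0.879 ≈ 0.8328
  upper = min{1, (1 − p₀)/p₁} = 0.853 / 0.879 ≈ 0.9704

0.833 ≤ PN ≤ 0.970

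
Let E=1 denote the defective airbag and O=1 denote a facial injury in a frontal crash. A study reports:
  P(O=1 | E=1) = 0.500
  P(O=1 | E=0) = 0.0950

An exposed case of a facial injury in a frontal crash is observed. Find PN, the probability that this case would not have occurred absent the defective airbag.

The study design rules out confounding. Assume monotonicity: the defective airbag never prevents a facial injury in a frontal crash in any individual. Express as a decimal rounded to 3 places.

PN ≈ 0.810

Let p₁ = 0.5, p₀ = 0.095.
Under exogeneity and monotonicity, PN = (p₁ − p₀) / p₁.
PN = (0.5 − 0.095) / 0.5 = 0.405 / 0.5 ≈ 0.8100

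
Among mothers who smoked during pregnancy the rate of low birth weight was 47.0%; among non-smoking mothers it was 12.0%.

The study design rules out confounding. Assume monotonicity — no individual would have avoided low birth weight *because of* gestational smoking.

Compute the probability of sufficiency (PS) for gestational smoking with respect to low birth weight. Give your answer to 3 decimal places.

PS ≈ 0.398

p₁ = 0.47, p₀ = 0.12.
Under exogeneity and monotonicity, PS = (p₁ − p₀) / (1 − p₀).
PS = (0.47 − 0.12) / (1 − 0.12) = 0.35 / 0.88 ≈ 0.3977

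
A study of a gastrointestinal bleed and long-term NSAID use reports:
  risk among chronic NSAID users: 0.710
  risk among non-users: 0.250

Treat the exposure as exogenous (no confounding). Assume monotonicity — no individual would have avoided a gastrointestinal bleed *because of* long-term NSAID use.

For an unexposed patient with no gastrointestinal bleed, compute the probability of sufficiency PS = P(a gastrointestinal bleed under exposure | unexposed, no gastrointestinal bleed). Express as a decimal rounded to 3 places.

Let p₁ = 0.71, p₀ = 0.25.
Under exogeneity and monotonicity, PS = (p₁ − p₀) / (1 − p₀).
PS = (0.71 − 0.25) / (1 − 0.25) = 0.46 / 0.75 ≈ 0.6133

PS ≈ 0.613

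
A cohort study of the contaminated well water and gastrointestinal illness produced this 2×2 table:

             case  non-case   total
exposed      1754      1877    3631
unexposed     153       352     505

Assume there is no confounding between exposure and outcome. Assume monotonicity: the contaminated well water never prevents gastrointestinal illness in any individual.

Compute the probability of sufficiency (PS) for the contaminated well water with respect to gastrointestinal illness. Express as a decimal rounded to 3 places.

PS ≈ 0.258

p₁ = P(outcome | exposed) = 1754/3631 = 0.48306
p₀ = P(outcome | unexposed) = 153/505 = 0.30297
Under exogeneity and monotonicity, PS = (p₁ − p₀) / (1 − p₀).
PS = (0.48306 − 0.30297) / (1 − 0.30297) = 0.18009 / 0.69703 ≈ 0.2584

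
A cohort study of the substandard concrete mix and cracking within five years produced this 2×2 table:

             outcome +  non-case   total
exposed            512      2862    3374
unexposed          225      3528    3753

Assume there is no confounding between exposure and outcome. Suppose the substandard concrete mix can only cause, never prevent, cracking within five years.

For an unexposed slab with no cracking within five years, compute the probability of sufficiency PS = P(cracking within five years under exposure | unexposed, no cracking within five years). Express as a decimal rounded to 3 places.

p₁ = P(outcome | exposed) = 512/3374 = 0.15175
p₀ = P(outcome | unexposed) = 225/3753 = 0.059952
Under exogeneity and monotonicity, PS = (p₁ − p₀) / (1 − p₀).
PS = (0.15175 − 0.059952) / (1 − 0.059952) = 0.091797 / 0.94005 ≈ 0.0977

PS ≈ 0.098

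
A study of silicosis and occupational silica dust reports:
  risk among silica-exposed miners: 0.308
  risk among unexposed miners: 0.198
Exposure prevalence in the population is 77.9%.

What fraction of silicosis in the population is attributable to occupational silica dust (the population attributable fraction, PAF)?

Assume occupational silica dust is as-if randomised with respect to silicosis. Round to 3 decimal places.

Let p₁ = 0.308, p₀ = 0.198.
Overall risk P(Y=1) = π·p₁ + (1−π)·p₀ = 0.779×0.308 + 0.221×0.198 = 0.28369.
Under exogeneity, PAF = [P(Y=1) − p₀] / P(Y=1).
PAF = (0.28369 − 0.198) / 0.28369 ≈ 0.3021

PAF ≈ 0.302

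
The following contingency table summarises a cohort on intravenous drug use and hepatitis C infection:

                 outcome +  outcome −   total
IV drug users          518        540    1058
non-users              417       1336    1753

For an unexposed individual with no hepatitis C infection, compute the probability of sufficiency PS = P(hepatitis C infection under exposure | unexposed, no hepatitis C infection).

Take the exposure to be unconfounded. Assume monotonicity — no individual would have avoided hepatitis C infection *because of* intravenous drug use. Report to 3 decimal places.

p₁ = P(outcome | exposed) = 518/1058 = 0.4896
p₀ = P(outcome | unexposed) = 417/1753 = 0.23788
Under exogeneity and monotonicity, PS = (p₁ − p₀) / (1 − p₀).
PS = (0.4896 − 0.23788) / (1 − 0.23788) = 0.25173 / 0.76212 ≈ 0.3303

PS ≈ 0.330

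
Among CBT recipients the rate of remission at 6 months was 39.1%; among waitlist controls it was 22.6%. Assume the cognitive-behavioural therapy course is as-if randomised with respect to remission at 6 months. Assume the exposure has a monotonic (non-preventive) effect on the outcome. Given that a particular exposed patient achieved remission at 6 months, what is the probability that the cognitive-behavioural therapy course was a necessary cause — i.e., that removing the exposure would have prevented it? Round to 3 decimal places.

PN ≈ 0.422

p₁ = 0.391, p₀ = 0.226.
Under exogeneity and monotonicity, PN = (p₁ − p₀) / p₁.
PN = (0.391 − 0.226) / 0.391 = 0.165 / 0.391 ≈ 0.4220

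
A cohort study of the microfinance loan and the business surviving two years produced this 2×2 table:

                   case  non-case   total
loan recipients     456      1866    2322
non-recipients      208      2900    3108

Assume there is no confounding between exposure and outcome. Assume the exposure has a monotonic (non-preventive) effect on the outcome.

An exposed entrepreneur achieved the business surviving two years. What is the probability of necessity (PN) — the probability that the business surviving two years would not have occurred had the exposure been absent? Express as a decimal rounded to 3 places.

PN ≈ 0.659

p₁ = P(outcome | exposed) = 456/2322 = 0.19638
p₀ = P(outcome | unexposed) = 208/3108 = 0.066924
Under exogeneity and monotonicity, PN = (p₁ − p₀)/p₁.
PN = (0.19638 − 0.066924) / 0.19638 ≈ 0.6592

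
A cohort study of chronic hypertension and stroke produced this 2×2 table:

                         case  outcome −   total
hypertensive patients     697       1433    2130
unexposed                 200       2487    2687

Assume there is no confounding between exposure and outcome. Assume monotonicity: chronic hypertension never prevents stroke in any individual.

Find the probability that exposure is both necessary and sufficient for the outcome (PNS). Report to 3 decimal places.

PNS ≈ 0.253

p₁ = P(outcome | exposed) = 697/2130 = 0.32723
p₀ = P(outcome | unexposed) = 200/2687 = 0.074432
Under exogeneity and monotonicity, PNS = p₁ − p₀.
PNS = 0.32723 − 0.074432 = 0.2528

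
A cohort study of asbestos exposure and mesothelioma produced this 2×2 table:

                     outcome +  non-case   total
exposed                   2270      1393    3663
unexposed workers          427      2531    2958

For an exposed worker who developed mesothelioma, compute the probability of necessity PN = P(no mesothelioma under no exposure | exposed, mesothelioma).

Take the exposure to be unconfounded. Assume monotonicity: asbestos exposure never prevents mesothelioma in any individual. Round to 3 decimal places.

PN ≈ 0.767

p₁ = P(outcome | exposed) = 2270/3663 = 0.61971
p₀ = P(outcome | unexposed) = 427/2958 = 0.14435
Under exogeneity and monotonicity, PN = (p₁ − p₀) / p₁.
PN = (0.61971 − 0.14435) / 0.61971 = 0.47536 / 0.61971 ≈ 0.7671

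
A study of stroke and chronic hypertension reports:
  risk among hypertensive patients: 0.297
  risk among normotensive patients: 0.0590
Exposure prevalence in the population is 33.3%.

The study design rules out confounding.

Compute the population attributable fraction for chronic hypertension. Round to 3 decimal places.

Let p₁ = 0.297, p₀ = 0.059.
Overall risk P(Y=1) = π·p₁ + (1−π)·p₀ = 0.333×0.297 + 0.667×0.059 = 0.13825.
Under exogeneity, PAF = [P(Y=1) − p₀] / P(Y=1).
PAF = (0.13825 − 0.059) / 0.13825 ≈ 0.5732

PAF ≈ 0.573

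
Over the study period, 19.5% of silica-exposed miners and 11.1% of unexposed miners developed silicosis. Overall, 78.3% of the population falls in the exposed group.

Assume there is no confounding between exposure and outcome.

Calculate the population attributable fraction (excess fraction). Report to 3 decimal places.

PAF ≈ 0.372

p₁ = 0.195, p₀ = 0.111.
Overall risk P(Y=1) = π·p₁ + (1−π)·p₀ = 0.783×0.195 + 0.217×0.111 = 0.17677.
Under exogeneity, PAF = [P(Y=1) − p₀] / P(Y=1).
PAF = (0.17677 − 0.111) / 0.17677 ≈ 0.3721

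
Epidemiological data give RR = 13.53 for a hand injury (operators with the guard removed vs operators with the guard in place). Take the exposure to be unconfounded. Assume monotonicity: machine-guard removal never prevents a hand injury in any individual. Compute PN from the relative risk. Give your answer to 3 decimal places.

Under exogeneity and monotonicity, PN = (RR − 1) / RR = 1 − 1/RR.
PN = (13.53 − 1) / 13.53 = 12.53 / 13.53 ≈ 0.9261

PN ≈ 0.926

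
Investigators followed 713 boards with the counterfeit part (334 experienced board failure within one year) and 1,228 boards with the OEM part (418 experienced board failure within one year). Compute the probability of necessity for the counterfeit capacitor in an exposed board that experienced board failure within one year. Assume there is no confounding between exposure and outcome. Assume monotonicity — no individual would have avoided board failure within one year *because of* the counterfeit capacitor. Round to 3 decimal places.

p₁ = P(outcome | exposed) = 334/713 = 0.46844
p₀ = P(outcome | unexposed) = 418/1228 = 0.34039
Under exogeneity and monotonicity, PN = (p₁ − p₀) / p₁.
PN = (0.46844 − 0.34039) / 0.46844 = 0.12805 / 0.46844 ≈ 0.2734

PN ≈ 0.273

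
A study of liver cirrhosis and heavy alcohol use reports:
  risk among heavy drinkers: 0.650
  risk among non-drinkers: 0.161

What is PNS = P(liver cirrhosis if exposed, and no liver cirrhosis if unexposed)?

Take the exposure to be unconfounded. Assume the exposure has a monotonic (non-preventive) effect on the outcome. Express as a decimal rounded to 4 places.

Let p₁ = 0.65, p₀ = 0.161.
Under exogeneity and monotonicity, PNS = p₁ − p₀.
PNS = 0.65 − 0.161 = 0.489

PNS ≈ 0.4890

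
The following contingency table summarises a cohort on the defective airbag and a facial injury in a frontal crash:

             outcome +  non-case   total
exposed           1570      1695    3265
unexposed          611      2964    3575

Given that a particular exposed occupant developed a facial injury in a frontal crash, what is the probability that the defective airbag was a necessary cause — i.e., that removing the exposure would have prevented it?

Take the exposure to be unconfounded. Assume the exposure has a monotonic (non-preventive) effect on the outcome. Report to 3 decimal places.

p₁ = P(outcome | exposed) = 1570/3265 = 0.48086
p₀ = P(outcome | unexposed) = 611/3575 = 0.17091
Under exogeneity and monotonicity, PN = (p₁ − p₀) / p₁.
PN = (0.48086 − 0.17091) / 0.48086 = 0.30995 / 0.48086 ≈ 0.6446

PN ≈ 0.645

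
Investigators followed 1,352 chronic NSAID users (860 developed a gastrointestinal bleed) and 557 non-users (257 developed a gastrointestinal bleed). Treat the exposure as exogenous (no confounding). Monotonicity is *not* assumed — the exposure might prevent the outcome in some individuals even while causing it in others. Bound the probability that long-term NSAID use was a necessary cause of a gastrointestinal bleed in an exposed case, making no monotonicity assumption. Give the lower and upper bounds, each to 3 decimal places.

p₁ = P(outcome | exposed) = 860/1352 = 0.63609
p₀ = P(outcome | unexposed) = 257/557 = 0.4614
Under exogeneity alone the bounds on PN are max{0,(p₁−p₀)/p₁} ≤ PN ≤ min{1,(1−p₀)/p₁}.
  lower = (p₁ − p₀)/p₁ = 0.17469 / 0.63609 ≈ 0.2746
  upper = min{1, (1 − p₀)/p₁} = 0.5386 / 0.63609 ≈ 0.8467

0.275 ≤ PN ≤ 0.847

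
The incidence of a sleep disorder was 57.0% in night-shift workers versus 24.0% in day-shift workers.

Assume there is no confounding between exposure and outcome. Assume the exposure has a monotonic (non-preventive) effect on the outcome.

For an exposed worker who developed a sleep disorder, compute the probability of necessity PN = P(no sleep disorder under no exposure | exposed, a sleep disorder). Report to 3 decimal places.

PN ≈ 0.579

p₁ = 0.57, p₀ = 0.24.
Under exogeneity and monotonicity, PN = (p₁ − p₀) / p₁.
PN = (0.57 − 0.24) / 0.57 = 0.33 / 0.57 ≈ 0.5789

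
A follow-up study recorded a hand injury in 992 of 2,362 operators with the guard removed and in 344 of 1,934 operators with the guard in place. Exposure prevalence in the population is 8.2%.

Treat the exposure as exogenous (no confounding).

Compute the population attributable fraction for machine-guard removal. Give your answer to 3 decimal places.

p₁ = P(outcome | exposed) = 992/2362 = 0.41998
p₀ = P(outcome | unexposed) = 344/1934 = 0.17787
Overall risk P(Y=1) = π·p₁ + (1−π)·p₀ = 0.082×0.41998 + 0.918×0.17787 = 0.19772.
Under exogeneity, PAF = [P(Y=1) − p₀] / P(Y=1).
PAF = (0.19772 − 0.17787) / 0.19772 ≈ 0.1004

PAF ≈ 0.100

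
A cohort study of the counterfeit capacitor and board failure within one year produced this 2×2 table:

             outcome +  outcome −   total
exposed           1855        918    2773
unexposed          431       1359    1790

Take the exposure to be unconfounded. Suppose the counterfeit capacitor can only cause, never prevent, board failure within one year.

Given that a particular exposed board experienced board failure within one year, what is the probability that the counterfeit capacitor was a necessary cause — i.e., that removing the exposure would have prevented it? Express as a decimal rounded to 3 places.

PN ≈ 0.640

p₁ = P(outcome | exposed) = 1855/2773 = 0.66895
p₀ = P(outcome | unexposed) = 431/1790 = 0.24078
Under exogeneity and monotonicity, PN = (p₁ − p₀)/p₁.
PN = (0.66895 − 0.24078) / 0.66895 ≈ 0.6401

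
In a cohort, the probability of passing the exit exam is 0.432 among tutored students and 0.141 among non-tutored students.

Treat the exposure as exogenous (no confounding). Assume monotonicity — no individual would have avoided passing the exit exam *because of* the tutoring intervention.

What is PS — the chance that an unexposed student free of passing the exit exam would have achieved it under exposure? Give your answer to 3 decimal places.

PS ≈ 0.339

Let p₁ = 0.432, p₀ = 0.141.
Under exogeneity and monotonicity, PS = (p₁ − p₀) / (1 − p₀).
PS = (0.432 − 0.141) / (1 − 0.141) = 0.291 / 0.859 ≈ 0.3388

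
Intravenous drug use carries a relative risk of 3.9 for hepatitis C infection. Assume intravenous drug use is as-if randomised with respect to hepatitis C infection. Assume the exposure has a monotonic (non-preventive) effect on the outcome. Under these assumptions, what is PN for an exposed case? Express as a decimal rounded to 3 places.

PN ≈ 0.744

Under exogeneity and monotonicity, PN = (RR − 1) / RR = 1 − 1/RR.
PN = (3.9 − 1) / 3.9 = 2.9 / 3.9 ≈ 0.7436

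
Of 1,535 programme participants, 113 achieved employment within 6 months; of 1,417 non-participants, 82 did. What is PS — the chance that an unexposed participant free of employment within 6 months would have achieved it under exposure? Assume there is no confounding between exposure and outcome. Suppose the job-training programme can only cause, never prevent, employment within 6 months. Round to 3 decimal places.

PS ≈ 0.017

p₁ = P(outcome | exposed) = 113/1535 = 0.073616
p₀ = P(outcome | unexposed) = 82/1417 = 0.057869
Under exogeneity and monotonicity, PS = (p₁ − p₀) / (1 − p₀).
PS = (0.073616 − 0.057869) / (1 − 0.057869) = 0.015747 / 0.94213 ≈ 0.0167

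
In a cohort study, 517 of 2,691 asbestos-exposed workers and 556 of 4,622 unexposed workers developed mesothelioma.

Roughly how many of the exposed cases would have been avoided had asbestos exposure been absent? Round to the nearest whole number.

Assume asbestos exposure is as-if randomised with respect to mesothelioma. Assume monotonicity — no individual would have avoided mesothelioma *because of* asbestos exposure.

about 193 cases

p₁ = P(outcome | exposed) = 517/2691 = 0.19212
p₀ = P(outcome | unexposed) = 556/4622 = 0.12029
PN = (p₁ − p₀)/p₁ = (0.19212 − 0.12029) / 0.19212 ≈ 0.37386.
Attributable cases ≈ PN × (exposed cases) = 0.37386 × 517 ≈ 193.29.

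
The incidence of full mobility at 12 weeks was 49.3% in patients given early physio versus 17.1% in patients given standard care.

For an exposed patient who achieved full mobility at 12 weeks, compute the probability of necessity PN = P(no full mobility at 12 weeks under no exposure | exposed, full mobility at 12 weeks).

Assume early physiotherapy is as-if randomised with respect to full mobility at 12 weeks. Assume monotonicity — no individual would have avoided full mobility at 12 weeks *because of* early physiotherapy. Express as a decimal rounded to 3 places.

p₁ = 0.493, p₀ = 0.171.
Under exogeneity and monotonicity, PN = (p₁ − p₀) / p₁.
PN = (0.493 − 0.171) / 0.493 = 0.322 / 0.493 ≈ 0.6531

PN ≈ 0.653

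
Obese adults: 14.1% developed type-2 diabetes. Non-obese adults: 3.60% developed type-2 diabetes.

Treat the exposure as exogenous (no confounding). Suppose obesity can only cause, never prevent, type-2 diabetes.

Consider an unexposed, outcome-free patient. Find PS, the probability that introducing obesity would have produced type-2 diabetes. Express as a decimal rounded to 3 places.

p₁ = 0.141, p₀ = 0.036.
Under exogeneity and monotonicity, PS = (p₁ − p₀) / (1 − p₀).
PS = (0.141 − 0.036) / (1 − 0.036) = 0.105 / 0.964 ≈ 0.1089

PS ≈ 0.109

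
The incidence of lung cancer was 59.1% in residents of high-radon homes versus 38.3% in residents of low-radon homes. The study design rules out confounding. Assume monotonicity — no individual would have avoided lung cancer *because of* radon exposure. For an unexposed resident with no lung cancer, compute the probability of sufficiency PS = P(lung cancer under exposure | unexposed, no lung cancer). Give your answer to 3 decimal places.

PS ≈ 0.337

p₁ = 0.591, p₀ = 0.383.
Under exogeneity and monotonicity, PS = (p₁ − p₀) / (1 − p₀).
PS = (0.591 − 0.383) / (1 − 0.383) = 0.208 / 0.617 ≈ 0.3371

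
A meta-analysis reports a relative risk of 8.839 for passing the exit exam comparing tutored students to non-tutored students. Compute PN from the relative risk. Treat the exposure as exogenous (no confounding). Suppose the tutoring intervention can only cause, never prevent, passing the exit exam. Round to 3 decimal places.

PN ≈ 0.887

Under exogeneity and monotonicity, PN = (RR − 1) / RR = 1 − 1/RR.
PN = (8.839 − 1) / 8.839 = 7.839 / 8.839 ≈ 0.8869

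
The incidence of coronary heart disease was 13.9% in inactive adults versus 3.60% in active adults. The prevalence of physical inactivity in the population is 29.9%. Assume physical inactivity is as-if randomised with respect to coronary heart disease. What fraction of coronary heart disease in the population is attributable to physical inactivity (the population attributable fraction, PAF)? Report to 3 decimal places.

p₁ = 0.139, p₀ = 0.036.
Overall risk P(Y=1) = π·p₁ + (1−π)·p₀ = 0.299×0.139 + 0.701×0.036 = 0.066797.
Under exogeneity, PAF = [P(Y=1) − p₀] / P(Y=1).
PAF = (0.066797 − 0.036) / 0.066797 ≈ 0.4611

PAF ≈ 0.461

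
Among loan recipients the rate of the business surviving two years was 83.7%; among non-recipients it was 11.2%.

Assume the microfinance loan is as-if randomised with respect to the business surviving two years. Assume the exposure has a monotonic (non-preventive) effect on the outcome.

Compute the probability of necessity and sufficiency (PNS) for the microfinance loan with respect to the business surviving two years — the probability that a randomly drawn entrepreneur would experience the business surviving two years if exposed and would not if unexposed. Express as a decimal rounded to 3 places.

PNS ≈ 0.725

p₁ = 0.837, p₀ = 0.112.
Under exogeneity and monotonicity, PNS = p₁ − p₀.
PNS = 0.837 − 0.112 = 0.725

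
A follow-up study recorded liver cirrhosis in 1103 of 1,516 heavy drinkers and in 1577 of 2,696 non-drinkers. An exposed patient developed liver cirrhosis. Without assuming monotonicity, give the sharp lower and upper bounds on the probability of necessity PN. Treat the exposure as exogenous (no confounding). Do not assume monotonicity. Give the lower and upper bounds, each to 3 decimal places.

0.196 ≤ PN ≤ 0.570

p₁ = P(outcome | exposed) = 1103/1516 = 0.72757
p₀ = P(outcome | unexposed) = 1577/2696 = 0.58494
Under exogeneity alone the bounds on PN are max{0,(p₁−p₀)/p₁} ≤ PN ≤ min{1,(1−p₀)/p₁}.
  lower = (p₁ − p₀)/p₁ = 0.14263 / 0.72757 ≈ 0.1960
  upper = min{1, (1 − p₀)/p₁} = 0.41506 / 0.72757 ≈ 0.5705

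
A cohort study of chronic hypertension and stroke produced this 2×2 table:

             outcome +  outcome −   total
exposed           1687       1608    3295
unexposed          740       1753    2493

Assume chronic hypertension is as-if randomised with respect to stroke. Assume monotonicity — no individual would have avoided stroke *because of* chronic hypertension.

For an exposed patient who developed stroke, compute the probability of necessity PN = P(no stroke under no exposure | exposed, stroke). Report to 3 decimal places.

p₁ = P(outcome | exposed) = 1687/3295 = 0.51199
p₀ = P(outcome | unexposed) = 740/2493 = 0.29683
Under exogeneity and monotonicity, PN = (p₁ − p₀) / p₁.
PN = (0.51199 − 0.29683) / 0.51199 = 0.21516 / 0.51199 ≈ 0.4202

PN ≈ 0.420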